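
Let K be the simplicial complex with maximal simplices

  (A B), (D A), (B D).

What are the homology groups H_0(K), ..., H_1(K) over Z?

Take the total order A < B < D on the vertex set. Then K (dimension 1) consists of the simplices:

  0-simplices (3): A, B, D
  1-simplices (3): AB, AD, BD

giving chain groups C_0 ≅ Z^3, C_1 ≅ Z^3.

The boundary map ∂_1: C_1 → C_0 is given by ∂[p,q] = [q] − [p]. For instance
  ∂AB = B − A.
As a 3×3 matrix over Z this has rank 2, with invariant factors (1,1).

Now H_k = ker ∂_k / im ∂_{k+1}, so:

  H_0: rank C_0 − rank ∂_1 = 3 − 2 = 1, and the invariant factors of ∂_1 are all 1, so H_0 ≅ Z.
  H_1: rank ker ∂_1 − rank ∂_2 = (3 − 2) − 0 = 1, and there is no ∂_2, so H_1 ≅ Z.

As a check, the Euler characteristic is 3 − 3 = 0, which agrees with 1 − 1 = 0.

H_0 = Z,  H_1 = Z.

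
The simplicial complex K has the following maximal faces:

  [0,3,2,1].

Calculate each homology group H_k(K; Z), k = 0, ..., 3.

Fix the vertex order 0 < 1 < 2 < 3 and write every simplex with vertices in increasing order. Then dim K = 3 and the simplices of K are:

  0-simplices (4): [0], [1], [2], [3]
  1-simplices (6): [0,1], [0,2], [0,3], [1,2], [1,3], [2,3]
  2-simplices (4): [0,1,2], [0,1,3], [0,2,3], [1,2,3]
  3-simplices (1): [0,1,2,3]

Hence C_0 ≅ Z^4, C_1 ≅ Z^6, C_2 ≅ Z^4, C_3 ≅ Z^1.

Boundary ∂_1: C_1 → C_0 maps an edge to its endpoints' difference, ∂[p,q] = q − p.
This gives a 4×6 integer matrix of rank 3; reducing to Smith normal form yields diagonal entries (1,1,1).

The boundary map ∂_2: C_2 → C_1 maps a triangle to the signed sum of its edges. For instance
  ∂[0,1,3] = [1,3] − [0,3] + [0,1],
  ∂[0,2,3] = [2,3] − [0,3] + [0,2].
This gives a 6×4 integer matrix of rank 3; reducing to Smith normal form yields diagonal entries (1,1,1).

Boundary ∂_3: C_3 → C_2 sends each 3-simplex σ to the alternating sum Σ_i (−1)^i (σ with its i-th vertex removed). For instance
  ∂[0,1,2,3] = [1,2,3] − [0,2,3] + [0,1,3] − [0,1,2].
The resulting 4×1 matrix has rank 1, and its Smith normal form has invariant factors (1).

From H_k ≅ ker(∂_k) / im(∂_{k+1}) we obtain:

  H_0: rank C_0 − rank ∂_1 = 4 − 3 = 1, and the invariant factors of ∂_1 are all 1, so H_0 ≅ Z.
  H_1: rank ker ∂_1 − rank ∂_2 = (6 − 3) − 3 = 0, and the invariant factors of ∂_2 are all 1, so H_1 ≅ 0.
  H_2: rank ker ∂_2 − rank ∂_3 = (4 − 3) − 1 = 0, and the invariant factors of ∂_3 are all 1, so H_2 ≅ 0.
  H_3: rank ker ∂_3 − rank ∂_4 = (1 − 1) − 0 = 0, and there is no ∂_4, so H_3 ≅ 0.

(K is a triangulation of the 3-simplex.)

H_0 = Z,  H_1 = 0,  H_2 = 0,  H_3 = 0.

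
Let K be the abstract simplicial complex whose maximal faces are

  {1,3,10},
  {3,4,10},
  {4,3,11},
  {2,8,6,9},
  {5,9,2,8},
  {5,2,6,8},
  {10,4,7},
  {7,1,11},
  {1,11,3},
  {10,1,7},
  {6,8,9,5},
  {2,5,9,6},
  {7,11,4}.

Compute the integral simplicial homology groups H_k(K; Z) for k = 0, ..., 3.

Order the vertices as 1 < 2 < 3 < 4 < 5 < 6 < 7 < 8 < 9 < 10 < 11. Listing each simplex with vertices in this order, K has dimension 3 with simplices:

  0-simplices (11): [1], [2], [3], [4], [5], [6], [7], [8], [9], [10], [11]
  1-simplices (22): [1,3], [1,7], [1,10], [1,11], [2,5], [2,6], [2,8], [2,9], [3,4], [3,10], [3,11], [4,7], [4,10], [4,11], [5,6], [5,8], [5,9], [6,8], [6,9], [7,10], [7,11], [8,9]
  2-simplices (18): (18 of them)
  3-simplices (5): [2,5,6,8], [2,5,6,9], [2,5,8,9], [2,6,8,9], [5,6,8,9]

giving chain groups C_0 ≅ Z^11, C_1 ≅ Z^22, C_2 ≅ Z^18, C_3 ≅ Z^5.

The boundary map ∂_1: C_1 → C_0 sends each edge [p,q] (with p < q) to q − p.
As a 11×22 matrix over Z this has rank 9, with invariant factors (1,1,1,1,1,1,1,1,1).

Boundary ∂_2: C_2 → C_1 maps a triangle to the signed sum of its edges. For instance
  ∂[2,8,9] = [8,9] − [2,9] + [2,8],
  ∂[1,7,11] = [7,11] − [1,11] + [1,7].
The resulting 22×18 matrix has rank 13, and its Smith normal form has invariant factors (1,1,1,1,1,1,1,1,1,1,1,1,1).

∂_3: C_3 → C_2 sends each 3-simplex σ to the alternating sum Σ_i (−1)^i (σ with its i-th vertex removed). For instance
  ∂[2,5,6,9] = [5,6,9] − [2,6,9] + [2,5,9] − [2,5,6],
  ∂[5,6,8,9] = [6,8,9] − [5,8,9] + [5,6,9] − [5,6,8].
The 18×5 boundary matrix has rank 4 and Smith normal form diag(1,1,1,1).

From H_k ≅ ker(∂_k) / im(∂_{k+1}) we obtain:

  H_0: rank C_0 − rank ∂_1 = 11 − 9 = 2, and the invariant factors of ∂_1 are all 1, so H_0 ≅ Z^2.
  H_1: rank ker ∂_1 − rank ∂_2 = (22 − 9) − 13 = 0, and the invariant factors of ∂_2 are all 1, so H_1 ≅ 0.
  H_2: rank ker ∂_2 − rank ∂_3 = (18 − 13) − 4 = 1, and the invariant factors of ∂_3 are all 1, so H_2 ≅ Z.
  H_3: rank ker ∂_3 − rank ∂_4 = (5 − 4) − 0 = 1, and there is no ∂_4, so H_3 ≅ Z.

H_0 ≅ Z^2,  H_1 = 0,  H_2 ≅ Z,  H_3 ≅ Z.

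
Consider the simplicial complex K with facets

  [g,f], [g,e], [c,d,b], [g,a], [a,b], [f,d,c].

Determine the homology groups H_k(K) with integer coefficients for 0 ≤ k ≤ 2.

H_0 = Z,  H_1 = Z,  H_2 = 0.

Take the total order a < b < c < d < e < f < g on the vertex set. Then K (dimension 2) consists of the simplices:

  0-simplices (7): a, b, c, d, e, f, g
  1-simplices (9): ab, ag, bc, bd, cd, cf, df, eg, fg
  2-simplices (2): bcd, cdf

giving chain groups C_0 ≅ Z^7, C_1 ≅ Z^9, C_2 ≅ Z^2.

Boundary ∂_1: C_1 → C_0 is given by ∂[p,q] = [q] − [p]. For instance
  ∂cd = d − c.
As a 7×9 matrix over Z this has rank 6, with invariant factors (1,1,1,1,1,1).

∂_2: C_2 → C_1 sends each 2-simplex [p,q,r] to [q,r] − [p,r] + [p,q]. For instance
  ∂bcd = cd − bd + bc,
  ∂cdf = df − cf + cd.
This gives a 9×2 integer matrix of rank 2; reducing to Smith normal form yields diagonal entries (1,1).

Reading off H_k = ker ∂_k / im ∂_{k+1}:

  H_0: rank C_0 − rank ∂_1 = 7 − 6 = 1, and the invariant factors of ∂_1 are all 1, so H_0 ≅ Z.
  H_1: rank ker ∂_1 − rank ∂_2 = (9 − 6) − 2 = 1, and the invariant factors of ∂_2 are all 1, so H_1 ≅ Z.
  H_2: rank ker ∂_2 − rank ∂_3 = (2 − 2) − 0 = 0, and there is no ∂_3, so H_2 ≅ 0.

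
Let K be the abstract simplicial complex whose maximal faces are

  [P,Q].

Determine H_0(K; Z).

Fix the vertex order P < Q and write every simplex with vertices in increasing order. Then dim K = 1 and the simplices of K are:

  0-simplices (2): P, Q
  1-simplices (1): PQ

so the chain groups are C_0 ≅ Z^2, C_1 ≅ Z^1.

The boundary map ∂_1: C_1 → C_0 is given by ∂[p,q] = [q] − [p]. For instance
  ∂PQ = Q − P.
This gives a 2×1 integer matrix of rank 1; reducing to Smith normal form yields diagonal entries (1).

Reading off H_k = ker ∂_k / im ∂_{k+1}:

  H_0: rank C_0 − rank ∂_1 = 2 − 1 = 1, and the invariant factors of ∂_1 are all 1, so H_0 ≅ Z.

H_0 ≅ Z.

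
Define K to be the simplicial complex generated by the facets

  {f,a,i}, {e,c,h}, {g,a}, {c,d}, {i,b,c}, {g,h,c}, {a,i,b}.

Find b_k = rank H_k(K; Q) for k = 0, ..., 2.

b_0 = 1, b_1 = 1, b_2 = 0.

We work with the vertex ordering a < b < c < d < e < f < g < h < i. The simplices of K, each written with vertices in increasing order, are:

  0-simplices (9): a, b, c, d, e, f, g, h, i
  1-simplices (14): ab, af, ag, ai, bc, bi, cd, ce, cg, ch, ci, eh, fi, gh
  2-simplices (5): abi, afi, bci, ceh, cgh

Hence C_0 ≅ Z^9, C_1 ≅ Z^14, C_2 ≅ Z^5.

Boundary ∂_1: C_1 → C_0 maps an edge to its endpoints' difference, ∂[p,q] = q − p.
This gives a 9×14 integer matrix of rank 8; reducing to Smith normal form yields diagonal entries (1,1,1,1,1,1,1,1).

∂_2: C_2 → C_1 sends each 2-simplex [p,q,r] to [q,r] − [p,r] + [p,q]. For instance
  ∂bci = ci − bi + bc,
  ∂abi = bi − ai + ab.
As a 14×5 matrix over Z this has rank 5, with invariant factors (1,1,1,1,1).

Computing H_k = (kernel of ∂_k) / (image of ∂_{k+1}):

  H_0: rank C_0 − rank ∂_1 = 9 − 8 = 1, and the invariant factors of ∂_1 are all 1, so H_0 = Z.
  H_1: rank ker ∂_1 − rank ∂_2 = (14 − 8) − 5 = 1, and the invariant factors of ∂_2 are all 1, so H_1 = Z.
  H_2: rank ker ∂_2 − rank ∂_3 = (5 − 5) − 0 = 0, and there is no ∂_3, so H_2 = 0.

As a check, the Euler characteristic is 9 − 14 + 5 = 0, which agrees with 1 − 1 + 0 = 0.

Hence the Betti numbers are b_0 = 1, b_1 = 1, b_2 = 0.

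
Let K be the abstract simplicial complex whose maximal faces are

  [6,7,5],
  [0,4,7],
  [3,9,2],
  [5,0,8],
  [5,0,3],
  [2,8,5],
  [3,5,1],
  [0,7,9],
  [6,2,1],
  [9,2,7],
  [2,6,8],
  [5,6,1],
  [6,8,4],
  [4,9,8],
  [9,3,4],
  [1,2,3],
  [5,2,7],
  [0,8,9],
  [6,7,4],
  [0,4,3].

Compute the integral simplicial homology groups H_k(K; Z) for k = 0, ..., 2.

We work with the vertex ordering 0 < 1 < 2 < 3 < 4 < 5 < 6 < 7 < 8 < 9. The simplices of K, each written with vertices in increasing order, are:

  0-simplices (10): [0], [1], [2], [3], [4], [5], [6], [7], [8], [9]
  1-simplices (30): (30 of them)
  2-simplices (20): (20 of them)

Hence C_0 ≅ Z^10, C_1 ≅ Z^30, C_2 ≅ Z^20.

Boundary ∂_1: C_1 → C_0 is given by ∂[p,q] = [q] − [p]. For instance
  ∂[4,8] = [8] − [4].
The resulting 10×30 matrix has rank 9, and its Smith normal form has invariant factors (1,1,1,1,1,1,1,1,1).

∂_2: C_2 → C_1 sends each 2-simplex [p,q,r] to [q,r] − [p,r] + [p,q]. For instance
  ∂[0,5,8] = [5,8] − [0,8] + [0,5],
  ∂[1,2,3] = [2,3] − [1,3] + [1,2].
This gives a 30×20 integer matrix of rank 20; reducing to Smith normal form yields diagonal entries (1,1,1,1,1,1,1,1,1,1,1,1,1,1,1,1,1,1,1,2).

Computing H_k = (kernel of ∂_k) / (image of ∂_{k+1}):

  H_0: rank C_0 − rank ∂_1 = 10 − 9 = 1, and the invariant factors of ∂_1 are all 1, so H_0 ≅ Z.
  H_1: rank ker ∂_1 − rank ∂_2 = (30 − 9) − 20 = 1, and ∂_2 has invariant factor 2 > 1, so H_1 ≅ Z ⊕ Z_2.
  H_2: rank ker ∂_2 − rank ∂_3 = (20 − 20) − 0 = 0, and there is no ∂_3, so H_2 ≅ 0.

H_0 = Z,  H_1 = Z ⊕ Z_2,  H_2 = 0.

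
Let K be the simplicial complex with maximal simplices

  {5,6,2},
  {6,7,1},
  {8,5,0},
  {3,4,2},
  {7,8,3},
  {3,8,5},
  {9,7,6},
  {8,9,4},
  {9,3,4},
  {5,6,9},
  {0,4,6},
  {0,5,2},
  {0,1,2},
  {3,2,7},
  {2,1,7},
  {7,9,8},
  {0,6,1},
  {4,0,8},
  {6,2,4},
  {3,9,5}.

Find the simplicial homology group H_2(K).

We work with the vertex ordering 0 < 1 < 2 < 3 < 4 < 5 < 6 < 7 < 8 < 9. The simplices of K, each written with vertices in increasing order, are:

  0-simplices (10): [0], [1], [2], [3], [4], [5], [6], [7], [8], [9]
  1-simplices (30): (30 of them)
  2-simplices (20): (20 of them)

giving chain groups C_0 ≅ Z^10, C_1 ≅ Z^30, C_2 ≅ Z^20.

∂_1: C_1 → C_0 maps an edge to its endpoints' difference, ∂[p,q] = q − p. For instance
  ∂[0,4] = [4] − [0].
As a 10×30 matrix over Z this has rank 9, with invariant factors (1,1,1,1,1,1,1,1,1).

The boundary map ∂_2: C_2 → C_1 acts by ∂[p,q,r] = [q,r] − [p,r] + [p,q]. For instance
  ∂[7,8,9] = [8,9] − [7,9] + [7,8],
  ∂[0,4,8] = [4,8] − [0,8] + [0,4].
The resulting 30×20 matrix has rank 20, and its Smith normal form has invariant factors (1,1,1,1,1,1,1,1,1,1,1,1,1,1,1,1,1,1,1,2).

Reading off H_k = ker ∂_k / im ∂_{k+1}:

  H_2: rank ker ∂_2 − rank ∂_3 = (20 − 20) − 0 = 0, and there is no ∂_3, so H_2 ≅ 0.

H_2 = 0.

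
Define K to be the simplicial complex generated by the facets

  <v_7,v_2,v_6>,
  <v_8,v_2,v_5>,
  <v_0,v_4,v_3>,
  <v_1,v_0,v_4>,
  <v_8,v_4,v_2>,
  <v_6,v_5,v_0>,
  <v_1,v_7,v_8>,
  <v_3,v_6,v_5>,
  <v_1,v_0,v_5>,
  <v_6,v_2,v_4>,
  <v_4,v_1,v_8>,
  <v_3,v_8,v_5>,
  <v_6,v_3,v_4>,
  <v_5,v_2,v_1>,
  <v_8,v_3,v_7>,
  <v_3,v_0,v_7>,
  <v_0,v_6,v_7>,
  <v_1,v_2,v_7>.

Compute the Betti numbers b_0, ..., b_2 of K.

b_0 = 1, b_1 = 1, b_2 = 0.

We work with the vertex ordering v_0 < v_1 < v_2 < v_3 < v_4 < v_5 < v_6 < v_7 < v_8. The simplices of K, each written with vertices in increasing order, are:

  0-simplices (9): [v_0], [v_1], [v_2], [v_3], [v_4], [v_5], [v_6], [v_7], [v_8]
  1-simplices (27): (27 of them)
  2-simplices (18): (18 of them)

giving chain groups C_0 ≅ Z^9, C_1 ≅ Z^27, C_2 ≅ Z^18.

∂_1: C_1 → C_0 maps an edge to its endpoints' difference, ∂[p,q] = q − p. For instance
  ∂[v_5,v_8] = [v_8] − [v_5].
This gives a 9×27 integer matrix of rank 8; reducing to Smith normal form yields diagonal entries (1,1,1,1,1,1,1,1).

∂_2: C_2 → C_1 sends each 2-simplex [p,q,r] to [q,r] − [p,r] + [p,q]. For instance
  ∂[v_3,v_4,v_6] = [v_4,v_6] − [v_3,v_6] + [v_3,v_4],
  ∂[v_1,v_2,v_7] = [v_2,v_7] − [v_1,v_7] + [v_1,v_2].
The resulting 27×18 matrix has rank 18, and its Smith normal form has invariant factors (1,1,1,1,1,1,1,1,1,1,1,1,1,1,1,1,1,2).

Now H_k = ker ∂_k / im ∂_{k+1}, so:

  H_0: rank C_0 − rank ∂_1 = 9 − 8 = 1, and the invariant factors of ∂_1 are all 1, so H_0 ≅ Z.
  H_1: rank ker ∂_1 − rank ∂_2 = (27 − 8) − 18 = 1, and ∂_2 has invariant factor 2 > 1, so H_1 ≅ Z ⊕ Z/2Z.
  H_2: rank ker ∂_2 − rank ∂_3 = (18 − 18) − 0 = 0, and there is no ∂_3, so H_2 ≅ 0.

As a check, the Euler characteristic is 9 − 27 + 18 = 0, which agrees with 1 − 1 + 0 = 0.

Hence the Betti numbers are b_0 = 1, b_1 = 1, b_2 = 0.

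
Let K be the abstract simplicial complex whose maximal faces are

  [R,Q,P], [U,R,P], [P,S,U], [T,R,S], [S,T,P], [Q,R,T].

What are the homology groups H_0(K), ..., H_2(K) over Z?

H_0 ≅ Z,  H_1 ≅ Z,  H_2 = 0.

K has 6 vertices, 12 edges, 6 triangles.
rank ∂_0 = 0, rank ∂_1 = 5 ⇒ b_0 = 6 − 0 − 5 = 1; all invariant factors of ∂_1 are 1 so no torsion. So H_0 = Z.
rank ∂_1 = 5, rank ∂_2 = 6 ⇒ b_1 = 12 − 5 − 6 = 1; all invariant factors of ∂_2 are 1 so no torsion. So H_1 = Z.
rank ∂_2 = 6, rank ∂_3 = 0 ⇒ b_2 = 6 − 6 − 0 = 0. So H_2 = 0.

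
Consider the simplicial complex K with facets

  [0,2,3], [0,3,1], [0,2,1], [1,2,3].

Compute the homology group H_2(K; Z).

H_2 ≅ Z.

We work with the vertex ordering 0 < 1 < 2 < 3. The simplices of K, each written with vertices in increasing order, are:

  0-simplices (4): [0], [1], [2], [3]
  1-simplices (6): [0,1], [0,2], [0,3], [1,2], [1,3], [2,3]
  2-simplices (4): [0,1,2], [0,1,3], [0,2,3], [1,2,3]

giving chain groups C_0 ≅ Z^4, C_1 ≅ Z^6, C_2 ≅ Z^4.

∂_1: C_1 → C_0 sends each edge [p,q] (with p < q) to q − p. For instance
  ∂[1,2] = [2] − [1].
The resulting 4×6 matrix has rank 3, and its Smith normal form has invariant factors (1,1,1).

The boundary map ∂_2: C_2 → C_1 sends each 2-simplex [p,q,r] to [q,r] − [p,r] + [p,q]. For instance
  ∂[0,2,3] = [2,3] − [0,3] + [0,2],
  ∂[1,2,3] = [2,3] − [1,3] + [1,2].
The 6×4 boundary matrix has rank 3 and Smith normal form diag(1,1,1).

Now H_k = ker ∂_k / im ∂_{k+1}, so:

  H_2: rank ker ∂_2 − rank ∂_3 = (4 − 3) − 0 = 1, and there is no ∂_3, so H_2 ≅ Z.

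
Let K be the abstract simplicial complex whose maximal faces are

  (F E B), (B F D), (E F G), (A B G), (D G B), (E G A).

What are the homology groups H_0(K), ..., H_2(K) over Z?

H_0 ≅ Z,  H_1 ≅ Z,  H_2 = 0.

Take the total order A < B < D < E < F < G on the vertex set. Then K (dimension 2) consists of the simplices:

  0-simplices (6): A, B, D, E, F, G
  1-simplices (12): AB, AE, AG, BD, BE, BF, BG, DF, DG, EF, EG, FG
  2-simplices (6): ABG, AEG, BDF, BDG, BEF, EFG

so the chain groups are C_0 ≅ Z^6, C_1 ≅ Z^12, C_2 ≅ Z^6.

Boundary ∂_1: C_1 → C_0 maps an edge to its endpoints' difference, ∂[p,q] = q − p. For instance
  ∂BG = G − B.
The resulting 6×12 matrix has rank 5, and its Smith normal form has invariant factors (1,1,1,1,1).

The boundary map ∂_2: C_2 → C_1 acts by ∂[p,q,r] = [q,r] − [p,r] + [p,q]. For instance
  ∂BDF = DF − BF + BD,
  ∂ABG = BG − AG + AB.
As a 12×6 matrix over Z this has rank 6, with invariant factors (1,1,1,1,1,1).

Now H_k = ker ∂_k / im ∂_{k+1}, so:

  H_0: rank C_0 − rank ∂_1 = 6 − 5 = 1, and the invariant factors of ∂_1 are all 1, so H_0 ≅ Z.
  H_1: rank ker ∂_1 − rank ∂_2 = (12 − 5) − 6 = 1, and the invariant factors of ∂_2 are all 1, so H_1 ≅ Z.
  H_2: rank ker ∂_2 − rank ∂_3 = (6 − 6) − 0 = 0, and there is no ∂_3, so H_2 ≅ 0.

(K is a triangulation of the cylinder S^1 x I.)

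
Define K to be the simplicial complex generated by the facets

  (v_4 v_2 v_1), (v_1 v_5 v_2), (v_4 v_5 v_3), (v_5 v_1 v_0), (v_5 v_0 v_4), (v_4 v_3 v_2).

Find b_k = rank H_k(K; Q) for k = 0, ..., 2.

Take the total order v_0 < v_1 < v_2 < v_3 < v_4 < v_5 on the vertex set. Then K (dimension 2) consists of the simplices:

  0-simplices (6): [v_0], [v_1], [v_2], [v_3], [v_4], [v_5]
  1-simplices (12): [v_0,v_1], [v_0,v_4], [v_0,v_5], [v_1,v_2], [v_1,v_4], [v_1,v_5], [v_2,v_3], [v_2,v_4], [v_2,v_5], [v_3,v_4], [v_3,v_5], [v_4,v_5]
  2-simplices (6): [v_0,v_1,v_5], [v_0,v_4,v_5], [v_1,v_2,v_4], [v_1,v_2,v_5], [v_2,v_3,v_4], [v_3,v_4,v_5]

Hence C_0 ≅ Z^6, C_1 ≅ Z^12, C_2 ≅ Z^6.

∂_1: C_1 → C_0 maps an edge to its endpoints' difference, ∂[p,q] = q − p.
The 6×12 boundary matrix has rank 5 and Smith normal form diag(1,1,1,1,1).

The boundary map ∂_2: C_2 → C_1 sends each 2-simplex [p,q,r] to [q,r] − [p,r] + [p,q]. For instance
  ∂[v_1,v_2,v_5] = [v_2,v_5] − [v_1,v_5] + [v_1,v_2],
  ∂[v_0,v_4,v_5] = [v_4,v_5] − [v_0,v_5] + [v_0,v_4].
The resulting 12×6 matrix has rank 6, and its Smith normal form has invariant factors (1,1,1,1,1,1).

From H_k ≅ ker(∂_k) / im(∂_{k+1}) we obtain:

  H_0: rank C_0 − rank ∂_1 = 6 − 5 = 1, and the invariant factors of ∂_1 are all 1, so H_0 = Z.
  H_1: rank ker ∂_1 − rank ∂_2 = (12 − 5) − 6 = 1, and the invariant factors of ∂_2 are all 1, so H_1 = Z.
  H_2: rank ker ∂_2 − rank ∂_3 = (6 − 6) − 0 = 0, and there is no ∂_3, so H_2 = 0.

Hence the Betti numbers are b_0 = 1, b_1 = 1, b_2 = 0.

b_0 = 1, b_1 = 1, b_2 = 0.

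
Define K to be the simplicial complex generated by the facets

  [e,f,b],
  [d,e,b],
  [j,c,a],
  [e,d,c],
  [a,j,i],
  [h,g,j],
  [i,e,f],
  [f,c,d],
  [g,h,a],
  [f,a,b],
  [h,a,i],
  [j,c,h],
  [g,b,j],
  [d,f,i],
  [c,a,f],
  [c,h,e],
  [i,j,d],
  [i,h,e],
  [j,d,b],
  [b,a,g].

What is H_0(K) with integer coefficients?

Take the total order a < b < c < d < e < f < g < h < i < j on the vertex set. Then K (dimension 2) consists of the simplices:

  0-simplices (10): a, b, c, d, e, f, g, h, i, j
  1-simplices (30): ab, ac, af, ag, ah, ai, aj, bd, be, bf, bg, bj, cd, ce, cf, ch, cj, de, df, di, dj, ef, eh, ei, fi, gh, gj, hi, hj, ij
  2-simplices (20): abf, abg, acf, acj, agh, ahi, aij, bde, bdj, bef, bgj, cde, cdf, ceh, chj, dfi, dij, efi, ehi, ghj

so the chain groups are C_0 ≅ Z^10, C_1 ≅ Z^30, C_2 ≅ Z^20.

∂_1: C_1 → C_0 is given by ∂[p,q] = [q] − [p]. For instance
  ∂ef = f − e.
As a 10×30 matrix over Z this has rank 9, with invariant factors (1,1,1,1,1,1,1,1,1).

Boundary ∂_2: C_2 → C_1 acts by ∂[p,q,r] = [q,r] − [p,r] + [p,q]. For instance
  ∂bde = de − be + bd,
  ∂cde = de − ce + cd.
As a 30×20 matrix over Z this has rank 20, with invariant factors (1,1,1,1,1,1,1,1,1,1,1,1,1,1,1,1,1,1,1,2).

Now H_k = ker ∂_k / im ∂_{k+1}, so:

  H_0: rank C_0 − rank ∂_1 = 10 − 9 = 1, and the invariant factors of ∂_1 are all 1, so H_0 ≅ Z.

(K is a triangulation of the Klein bottle.)

H_0 = Z.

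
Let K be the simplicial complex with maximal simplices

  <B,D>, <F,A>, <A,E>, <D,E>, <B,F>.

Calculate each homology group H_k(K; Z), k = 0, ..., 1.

K has 5 vertices, 5 edges.
rank ∂_0 = 0, rank ∂_1 = 4 ⇒ b_0 = 5 − 0 − 4 = 1; all invariant factors of ∂_1 are 1 so no torsion. So H_0 ≅ Z.
rank ∂_1 = 4, rank ∂_2 = 0 ⇒ b_1 = 5 − 4 − 0 = 1. So H_1 ≅ Z.

H_0 ≅ Z,  H_1 ≅ Z.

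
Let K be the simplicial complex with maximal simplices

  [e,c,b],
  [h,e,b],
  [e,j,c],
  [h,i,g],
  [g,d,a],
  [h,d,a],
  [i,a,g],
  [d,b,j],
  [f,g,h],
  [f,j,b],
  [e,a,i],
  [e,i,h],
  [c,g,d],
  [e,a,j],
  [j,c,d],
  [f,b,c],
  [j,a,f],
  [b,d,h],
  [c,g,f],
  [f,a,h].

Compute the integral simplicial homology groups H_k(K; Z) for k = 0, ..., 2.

H_0 ≅ Z,  H_1 ≅ Z ⊕ Z_2,  H_2 = 0.

K has 10 vertices, 30 edges, 20 triangles.
rank ∂_0 = 0, rank ∂_1 = 9 ⇒ b_0 = 10 − 0 − 9 = 1; all invariant factors of ∂_1 are 1 so no torsion. So H_0 ≅ Z.
rank ∂_1 = 9, rank ∂_2 = 20 ⇒ b_1 = 30 − 9 − 20 = 1; ∂_2 has invariant factor(s) [2] giving torsion. So H_1 ≅ Z ⊕ Z_2.
rank ∂_2 = 20, rank ∂_3 = 0 ⇒ b_2 = 20 − 20 − 0 = 0. So H_2 ≅ 0.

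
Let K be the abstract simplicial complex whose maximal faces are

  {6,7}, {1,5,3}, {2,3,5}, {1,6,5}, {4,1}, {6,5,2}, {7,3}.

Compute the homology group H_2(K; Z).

We work with the vertex ordering 1 < 2 < 3 < 4 < 5 < 6 < 7. The simplices of K, each written with vertices in increasing order, are:

  0-simplices (7): [1], [2], [3], [4], [5], [6], [7]
  1-simplices (11): [1,3], [1,4], [1,5], [1,6], [2,3], [2,5], [2,6], [3,5], [3,7], [5,6], [6,7]
  2-simplices (4): [1,3,5], [1,5,6], [2,3,5], [2,5,6]

giving chain groups C_0 ≅ Z^7, C_1 ≅ Z^11, C_2 ≅ Z^4.

The boundary map ∂_1: C_1 → C_0 is given by ∂[p,q] = [q] − [p]. For instance
  ∂[1,4] = [4] − [1].
The 7×11 boundary matrix has rank 6 and Smith normal form diag(1,1,1,1,1,1).

∂_2: C_2 → C_1 acts by ∂[p,q,r] = [q,r] − [p,r] + [p,q]. For instance
  ∂[1,5,6] = [5,6] − [1,6] + [1,5],
  ∂[1,3,5] = [3,5] − [1,5] + [1,3].
The 11×4 boundary matrix has rank 4 and Smith normal form diag(1,1,1,1).

Reading off H_k = ker ∂_k / im ∂_{k+1}:

  H_2: rank ker ∂_2 − rank ∂_3 = (4 − 4) − 0 = 0, and there is no ∂_3, so H_2 ≅ 0.

H_2 ≅ 0.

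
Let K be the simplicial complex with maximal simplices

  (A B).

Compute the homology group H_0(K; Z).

H_0 ≅ Z.

Take the total order A < B on the vertex set. Then K (dimension 1) consists of the simplices:

  0-simplices (2): A, B
  1-simplices (1): AB

Hence C_0 ≅ Z^2, C_1 ≅ Z^1.

The boundary map ∂_1: C_1 → C_0 is given by ∂[p,q] = [q] − [p]. For instance
  ∂AB = B − A.
As a 2×1 matrix over Z this has rank 1, with invariant factors (1).

Reading off H_k = ker ∂_k / im ∂_{k+1}:

  H_0: rank C_0 − rank ∂_1 = 2 − 1 = 1, and the invariant factors of ∂_1 are all 1, so H_0 = Z.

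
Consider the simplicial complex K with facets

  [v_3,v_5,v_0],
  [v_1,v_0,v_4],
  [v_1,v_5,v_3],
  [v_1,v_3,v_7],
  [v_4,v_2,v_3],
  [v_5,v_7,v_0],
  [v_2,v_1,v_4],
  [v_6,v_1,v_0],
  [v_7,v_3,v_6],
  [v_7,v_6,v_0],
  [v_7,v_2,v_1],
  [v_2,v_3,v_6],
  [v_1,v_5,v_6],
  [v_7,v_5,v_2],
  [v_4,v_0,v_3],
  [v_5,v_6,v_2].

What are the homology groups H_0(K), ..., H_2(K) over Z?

Take the total order v_0 < v_1 < v_2 < v_3 < v_4 < v_5 < v_6 < v_7 on the vertex set. Then K (dimension 2) consists of the simplices:

  0-simplices (8): [v_0], [v_1], [v_2], [v_3], [v_4], [v_5], [v_6], [v_7]
  1-simplices (24): (24 of them)
  2-simplices (16): (16 of them)

Hence C_0 ≅ Z^8, C_1 ≅ Z^24, C_2 ≅ Z^16.

The boundary map ∂_1: C_1 → C_0 maps an edge to its endpoints' difference, ∂[p,q] = q − p.
The resulting 8×24 matrix has rank 7, and its Smith normal form has invariant factors (1,1,1,1,1,1,1).

The boundary map ∂_2: C_2 → C_1 acts by ∂[p,q,r] = [q,r] − [p,r] + [p,q]. For instance
  ∂[v_0,v_6,v_7] = [v_6,v_7] − [v_0,v_7] + [v_0,v_6],
  ∂[v_1,v_3,v_5] = [v_3,v_5] − [v_1,v_5] + [v_1,v_3].
This gives a 24×16 integer matrix of rank 15; reducing to Smith normal form yields diagonal entries (1,1,1,1,1,1,1,1,1,1,1,1,1,1,1).

Reading off H_k = ker ∂_k / im ∂_{k+1}:

  H_0: rank C_0 − rank ∂_1 = 8 − 7 = 1, and the invariant factors of ∂_1 are all 1, so H_0 ≅ Z.
  H_1: rank ker ∂_1 − rank ∂_2 = (24 − 7) − 15 = 2, and the invariant factors of ∂_2 are all 1, so H_1 ≅ Z^2.
  H_2: rank ker ∂_2 − rank ∂_3 = (16 − 15) − 0 = 1, and there is no ∂_3, so H_2 ≅ Z.

As a check, the Euler characteristic is 8 − 24 + 16 = 0, which agrees with 1 − 2 + 1 = 0.
(K is a triangulation of the torus T^2.)

H_0 = Z,  H_1 = Z^2,  H_2 = Z.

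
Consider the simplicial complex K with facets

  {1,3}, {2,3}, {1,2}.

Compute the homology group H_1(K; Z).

H_1 = Z.

K has 3 vertices, 3 edges.
rank ∂_1 = 2, rank ∂_2 = 0 ⇒ b_1 = 3 − 2 − 0 = 1. So H_1 ≅ Z.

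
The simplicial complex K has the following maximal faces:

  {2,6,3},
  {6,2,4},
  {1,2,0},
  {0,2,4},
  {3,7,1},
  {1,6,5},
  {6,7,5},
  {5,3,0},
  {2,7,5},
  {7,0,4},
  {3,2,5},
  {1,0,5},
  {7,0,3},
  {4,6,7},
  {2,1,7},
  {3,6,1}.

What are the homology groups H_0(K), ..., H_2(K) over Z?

Take the total order 0 < 1 < 2 < 3 < 4 < 5 < 6 < 7 on the vertex set. Then K (dimension 2) consists of the simplices:

  0-simplices (8): [0], [1], [2], [3], [4], [5], [6], [7]
  1-simplices (24): (24 of them)
  2-simplices (16): [0,1,2], [0,1,5], [0,2,4], [0,3,5], [0,3,7], [0,4,7], [1,2,7], [1,3,6], [1,3,7], [1,5,6], [2,3,5], [2,3,6], [2,4,6], [2,5,7], [4,6,7], [5,6,7]

so the chain groups are C_0 ≅ Z^8, C_1 ≅ Z^24, C_2 ≅ Z^16.

Boundary ∂_1: C_1 → C_0 is given by ∂[p,q] = [q] − [p]. For instance
  ∂[2,4] = [4] − [2].
The resulting 8×24 matrix has rank 7, and its Smith normal form has invariant factors (1,1,1,1,1,1,1).

Boundary ∂_2: C_2 → C_1 acts by ∂[p,q,r] = [q,r] − [p,r] + [p,q]. For instance
  ∂[1,2,7] = [2,7] − [1,7] + [1,2],
  ∂[2,3,6] = [3,6] − [2,6] + [2,3].
The 24×16 boundary matrix has rank 15 and Smith normal form diag(1,1,1,1,1,1,1,1,1,1,1,1,1,1,1).

Now H_k = ker ∂_k / im ∂_{k+1}, so:

  H_0: rank C_0 − rank ∂_1 = 8 − 7 = 1, and the invariant factors of ∂_1 are all 1, so H_0 ≅ Z.
  H_1: rank ker ∂_1 − rank ∂_2 = (24 − 7) − 15 = 2, and the invariant factors of ∂_2 are all 1, so H_1 ≅ Z^2.
  H_2: rank ker ∂_2 − rank ∂_3 = (16 − 15) − 0 = 1, and there is no ∂_3, so H_2 ≅ Z.

(K is a triangulation of the torus T^2.)

H_0 ≅ Z,  H_1 ≅ Z^2,  H_2 ≅ Z.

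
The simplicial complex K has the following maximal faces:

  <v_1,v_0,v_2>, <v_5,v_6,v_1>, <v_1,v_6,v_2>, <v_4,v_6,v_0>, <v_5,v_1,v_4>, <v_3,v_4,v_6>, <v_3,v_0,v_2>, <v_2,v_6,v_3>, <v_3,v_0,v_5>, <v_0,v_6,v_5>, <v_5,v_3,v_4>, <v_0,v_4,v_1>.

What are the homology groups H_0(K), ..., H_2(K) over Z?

H_0 = Z,  H_1 = Z/2,  H_2 = 0.

Take the total order v_0 < v_1 < v_2 < v_3 < v_4 < v_5 < v_6 on the vertex set. Then K (dimension 2) consists of the simplices:

  0-simplices (7): [v_0], [v_1], [v_2], [v_3], [v_4], [v_5], [v_6]
  1-simplices (18): (18 of them)
  2-simplices (12): (12 of them)

giving chain groups C_0 ≅ Z^7, C_1 ≅ Z^18, C_2 ≅ Z^12.

Boundary ∂_1: C_1 → C_0 is given by ∂[p,q] = [q] − [p].
The resulting 7×18 matrix has rank 6, and its Smith normal form has invariant factors (1,1,1,1,1,1).

The boundary map ∂_2: C_2 → C_1 maps a triangle to the signed sum of its edges. For instance
  ∂[v_0,v_5,v_6] = [v_5,v_6] − [v_0,v_6] + [v_0,v_5],
  ∂[v_0,v_1,v_2] = [v_1,v_2] − [v_0,v_2] + [v_0,v_1].
As a 18×12 matrix over Z this has rank 12, with invariant factors (1,1,1,1,1,1,1,1,1,1,1,2).

Computing H_k = (kernel of ∂_k) / (image of ∂_{k+1}):

  H_0: rank C_0 − rank ∂_1 = 7 − 6 = 1, and the invariant factors of ∂_1 are all 1, so H_0 = Z.
  H_1: rank ker ∂_1 − rank ∂_2 = (18 − 6) − 12 = 0, and ∂_2 has invariant factor 2 > 1, so H_1 = Z/2.
  H_2: rank ker ∂_2 − rank ∂_3 = (12 − 12) − 0 = 0, and there is no ∂_3, so H_2 = 0.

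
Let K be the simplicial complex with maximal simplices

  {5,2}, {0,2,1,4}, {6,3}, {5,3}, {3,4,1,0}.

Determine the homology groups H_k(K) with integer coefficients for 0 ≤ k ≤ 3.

K has 7 vertices, 12 edges, 7 triangles, 2 3-simplices.
rank ∂_0 = 0, rank ∂_1 = 6 ⇒ b_0 = 7 − 0 − 6 = 1; all invariant factors of ∂_1 are 1 so no torsion. So H_0 = Z.
rank ∂_1 = 6, rank ∂_2 = 5 ⇒ b_1 = 12 − 6 − 5 = 1; all invariant factors of ∂_2 are 1 so no torsion. So H_1 = Z.
rank ∂_2 = 5, rank ∂_3 = 2 ⇒ b_2 = 7 − 5 − 2 = 0; all invariant factors of ∂_3 are 1 so no torsion. So H_2 = 0.
rank ∂_3 = 2, rank ∂_4 = 0 ⇒ b_3 = 2 − 2 − 0 = 0. So H_3 = 0.

H_0 = Z,  H_1 = Z,  H_2 = 0,  H_3 = 0.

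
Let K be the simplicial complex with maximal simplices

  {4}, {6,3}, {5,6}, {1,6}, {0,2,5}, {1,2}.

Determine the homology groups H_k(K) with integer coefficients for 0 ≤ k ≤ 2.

Take the total order 0 < 1 < 2 < 3 < 4 < 5 < 6 on the vertex set. Then K (dimension 2) consists of the simplices:

  0-simplices (7): [0], [1], [2], [3], [4], [5], [6]
  1-simplices (7): [0,2], [0,5], [1,2], [1,6], [2,5], [3,6], [5,6]
  2-simplices (1): [0,2,5]

Hence C_0 ≅ Z^7, C_1 ≅ Z^7, C_2 ≅ Z^1.

The boundary map ∂_1: C_1 → C_0 is given by ∂[p,q] = [q] − [p]. For instance
  ∂[3,6] = [6] − [3].
As a 7×7 matrix over Z this has rank 5, with invariant factors (1,1,1,1,1).

∂_2: C_2 → C_1 maps a triangle to the signed sum of its edges. For instance
  ∂[0,2,5] = [2,5] − [0,5] + [0,2].
The resulting 7×1 matrix has rank 1, and its Smith normal form has invariant factors (1).

From H_k ≅ ker(∂_k) / im(∂_{k+1}) we obtain:

  H_0: rank C_0 − rank ∂_1 = 7 − 5 = 2, and the invariant factors of ∂_1 are all 1, so H_0 ≅ Z^2.
  H_1: rank ker ∂_1 − rank ∂_2 = (7 − 5) − 1 = 1, and the invariant factors of ∂_2 are all 1, so H_1 ≅ Z.
  H_2: rank ker ∂_2 − rank ∂_3 = (1 − 1) − 0 = 0, and there is no ∂_3, so H_2 ≅ 0.

H_0 ≅ Z^2,  H_1 ≅ Z,  H_2 = 0.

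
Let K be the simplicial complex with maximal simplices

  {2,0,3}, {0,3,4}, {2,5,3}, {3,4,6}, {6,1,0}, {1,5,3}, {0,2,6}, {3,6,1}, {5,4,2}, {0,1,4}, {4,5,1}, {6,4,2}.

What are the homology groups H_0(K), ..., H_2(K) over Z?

H_0 ≅ Z,  H_1 ≅ Z/2,  H_2 = 0.

We work with the vertex ordering 0 < 1 < 2 < 3 < 4 < 5 < 6. The simplices of K, each written with vertices in increasing order, are:

  0-simplices (7): [0], [1], [2], [3], [4], [5], [6]
  1-simplices (18): [0,1], [0,2], [0,3], [0,4], [0,6], [1,3], [1,4], [1,5], [1,6], [2,3], [2,4], [2,5], [2,6], [3,4], [3,5], [3,6], [4,5], [4,6]
  2-simplices (12): [0,1,4], [0,1,6], [0,2,3], [0,2,6], [0,3,4], [1,3,5], [1,3,6], [1,4,5], [2,3,5], [2,4,5], [2,4,6], [3,4,6]

so the chain groups are C_0 ≅ Z^7, C_1 ≅ Z^18, C_2 ≅ Z^12.

Boundary ∂_1: C_1 → C_0 is given by ∂[p,q] = [q] − [p].
The 7×18 boundary matrix has rank 6 and Smith normal form diag(1,1,1,1,1,1).

∂_2: C_2 → C_1 acts by ∂[p,q,r] = [q,r] − [p,r] + [p,q]. For instance
  ∂[0,1,6] = [1,6] − [0,6] + [0,1],
  ∂[0,1,4] = [1,4] − [0,4] + [0,1].
As a 18×12 matrix over Z this has rank 12, with invariant factors (1,1,1,1,1,1,1,1,1,1,1,2).

Computing H_k = (kernel of ∂_k) / (image of ∂_{k+1}):

  H_0: rank C_0 − rank ∂_1 = 7 − 6 = 1, and the invariant factors of ∂_1 are all 1, so H_0 = Z.
  H_1: rank ker ∂_1 − rank ∂_2 = (18 − 6) − 12 = 0, and ∂_2 has invariant factor 2 > 1, so H_1 = Z/2.
  H_2: rank ker ∂_2 − rank ∂_3 = (12 − 12) − 0 = 0, and there is no ∂_3, so H_2 = 0.

As a check, the Euler characteristic is 7 − 18 + 12 = 1, which agrees with 1 − 0 + 0 = 1.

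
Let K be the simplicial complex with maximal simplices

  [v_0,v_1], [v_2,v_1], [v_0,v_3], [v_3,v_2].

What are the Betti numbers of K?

We work with the vertex ordering v_0 < v_1 < v_2 < v_3. The simplices of K, each written with vertices in increasing order, are:

  0-simplices (4): [v_0], [v_1], [v_2], [v_3]
  1-simplices (4): [v_0,v_1], [v_0,v_3], [v_1,v_2], [v_2,v_3]

so the chain groups are C_0 ≅ Z^4, C_1 ≅ Z^4.

The boundary map ∂_1: C_1 → C_0 sends each edge [p,q] (with p < q) to q − p.
The resulting 4×4 matrix has rank 3, and its Smith normal form has invariant factors (1,1,1).

Now H_k = ker ∂_k / im ∂_{k+1}, so:

  H_0: rank C_0 − rank ∂_1 = 4 − 3 = 1, and the invariant factors of ∂_1 are all 1, so H_0 ≅ Z.
  H_1: rank ker ∂_1 − rank ∂_2 = (4 − 3) − 0 = 1, and there is no ∂_2, so H_1 ≅ Z.

As a check, the Euler characteristic is 4 − 4 = 0, which agrees with 1 − 1 = 0.

Hence the Betti numbers are b_0 = 1, b_1 = 1.

b_0 = 1, b_1 = 1.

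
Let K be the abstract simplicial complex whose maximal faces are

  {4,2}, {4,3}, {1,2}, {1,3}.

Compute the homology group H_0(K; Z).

H_0 = Z.

Fix the vertex order 1 < 2 < 3 < 4 and write every simplex with vertices in increasing order. Then dim K = 1 and the simplices of K are:

  0-simplices (4): [1], [2], [3], [4]
  1-simplices (4): [1,2], [1,3], [2,4], [3,4]

so the chain groups are C_0 ≅ Z^4, C_1 ≅ Z^4.

The boundary map ∂_1: C_1 → C_0 maps an edge to its endpoints' difference, ∂[p,q] = q − p. For instance
  ∂[3,4] = [4] − [3].
The 4×4 boundary matrix has rank 3 and Smith normal form diag(1,1,1).

Computing H_k = (kernel of ∂_k) / (image of ∂_{k+1}):

  H_0: rank C_0 − rank ∂_1 = 4 − 3 = 1, and the invariant factors of ∂_1 are all 1, so H_0 ≅ Z.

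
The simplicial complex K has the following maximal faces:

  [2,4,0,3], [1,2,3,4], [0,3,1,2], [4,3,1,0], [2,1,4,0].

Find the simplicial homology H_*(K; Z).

H_0 ≅ Z,  H_1 = 0,  H_2 = 0,  H_3 ≅ Z.

We work with the vertex ordering 0 < 1 < 2 < 3 < 4. The simplices of K, each written with vertices in increasing order, are:

  0-simplices (5): [0], [1], [2], [3], [4]
  1-simplices (10): [0,1], [0,2], [0,3], [0,4], [1,2], [1,3], [1,4], [2,3], [2,4], [3,4]
  2-simplices (10): [0,1,2], [0,1,3], [0,1,4], [0,2,3], [0,2,4], [0,3,4], [1,2,3], [1,2,4], [1,3,4], [2,3,4]
  3-simplices (5): [0,1,2,3], [0,1,2,4], [0,1,3,4], [0,2,3,4], [1,2,3,4]

Hence C_0 ≅ Z^5, C_1 ≅ Z^10, C_2 ≅ Z^10, C_3 ≅ Z^5.

The boundary map ∂_1: C_1 → C_0 sends each edge [p,q] (with p < q) to q − p.
The resulting 5×10 matrix has rank 4, and its Smith normal form has invariant factors (1,1,1,1).

Boundary ∂_2: C_2 → C_1 maps a triangle to the signed sum of its edges. For instance
  ∂[0,3,4] = [3,4] − [0,4] + [0,3],
  ∂[0,2,4] = [2,4] − [0,4] + [0,2].
As a 10×10 matrix over Z this has rank 6, with invariant factors (1,1,1,1,1,1).

∂_3: C_3 → C_2 sends each 3-simplex σ to the alternating sum Σ_i (−1)^i (σ with its i-th vertex removed). For instance
  ∂[1,2,3,4] = [2,3,4] − [1,3,4] + [1,2,4] − [1,2,3],
  ∂[0,1,2,3] = [1,2,3] − [0,2,3] + [0,1,3] − [0,1,2].
As a 10×5 matrix over Z this has rank 4, with invariant factors (1,1,1,1).

Computing H_k = (kernel of ∂_k) / (image of ∂_{k+1}):

  H_0: rank C_0 − rank ∂_1 = 5 − 4 = 1, and the invariant factors of ∂_1 are all 1, so H_0 ≅ Z.
  H_1: rank ker ∂_1 − rank ∂_2 = (10 − 4) − 6 = 0, and the invariant factors of ∂_2 are all 1, so H_1 ≅ 0.
  H_2: rank ker ∂_2 − rank ∂_3 = (10 − 6) − 4 = 0, and the invariant factors of ∂_3 are all 1, so H_2 ≅ 0.
  H_3: rank ker ∂_3 − rank ∂_4 = (5 − 4) − 0 = 1, and there is no ∂_4, so H_3 ≅ Z.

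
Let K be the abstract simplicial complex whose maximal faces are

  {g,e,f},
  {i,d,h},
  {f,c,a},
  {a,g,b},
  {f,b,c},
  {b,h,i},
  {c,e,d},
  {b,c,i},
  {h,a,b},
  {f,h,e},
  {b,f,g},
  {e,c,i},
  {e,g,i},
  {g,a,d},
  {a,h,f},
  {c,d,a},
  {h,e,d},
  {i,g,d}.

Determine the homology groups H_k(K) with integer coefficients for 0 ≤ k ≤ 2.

H_0 ≅ Z,  H_1 ≅ Z ⊕ Z_2,  H_2 = 0.

Order the vertices as a < b < c < d < e < f < g < h < i. Listing each simplex with vertices in this order, K has dimension 2 with simplices:

  0-simplices (9): a, b, c, d, e, f, g, h, i
  1-simplices (27): ab, ac, ad, af, ag, ah, bc, bf, bg, bh, bi, cd, ce, cf, ci, de, dg, dh, di, ef, eg, eh, ei, fg, fh, gi, hi
  2-simplices (18): abg, abh, acd, acf, adg, afh, bcf, bci, bfg, bhi, cde, cei, deh, dgi, dhi, efg, efh, egi

so the chain groups are C_0 ≅ Z^9, C_1 ≅ Z^27, C_2 ≅ Z^18.

Boundary ∂_1: C_1 → C_0 is given by ∂[p,q] = [q] − [p]. For instance
  ∂di = i − d.
As a 9×27 matrix over Z this has rank 8, with invariant factors (1,1,1,1,1,1,1,1).

The boundary map ∂_2: C_2 → C_1 maps a triangle to the signed sum of its edges. For instance
  ∂acd = cd − ad + ac,
  ∂acf = cf − af + ac.
The resulting 27×18 matrix has rank 18, and its Smith normal form has invariant factors (1,1,1,1,1,1,1,1,1,1,1,1,1,1,1,1,1,2).

Now H_k = ker ∂_k / im ∂_{k+1}, so:

  H_0: rank C_0 − rank ∂_1 = 9 − 8 = 1, and the invariant factors of ∂_1 are all 1, so H_0 ≅ Z.
  H_1: rank ker ∂_1 − rank ∂_2 = (27 − 8) − 18 = 1, and ∂_2 has invariant factor 2 > 1, so H_1 ≅ Z ⊕ Z_2.
  H_2: rank ker ∂_2 − rank ∂_3 = (18 − 18) − 0 = 0, and there is no ∂_3, so H_2 ≅ 0.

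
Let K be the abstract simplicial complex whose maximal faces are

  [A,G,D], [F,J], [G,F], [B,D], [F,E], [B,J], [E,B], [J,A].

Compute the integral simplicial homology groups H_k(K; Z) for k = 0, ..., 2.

H_0 = Z,  H_1 = Z^3,  H_2 = 0.

Take the total order A < B < D < E < F < G < J on the vertex set. Then K (dimension 2) consists of the simplices:

  0-simplices (7): A, B, D, E, F, G, J
  1-simplices (10): AD, AG, AJ, BD, BE, BJ, DG, EF, FG, FJ
  2-simplices (1): ADG

so the chain groups are C_0 ≅ Z^7, C_1 ≅ Z^10, C_2 ≅ Z^1.

Boundary ∂_1: C_1 → C_0 maps an edge to its endpoints' difference, ∂[p,q] = q − p. For instance
  ∂DG = G − D.
As a 7×10 matrix over Z this has rank 6, with invariant factors (1,1,1,1,1,1).

Boundary ∂_2: C_2 → C_1 acts by ∂[p,q,r] = [q,r] − [p,r] + [p,q]. For instance
  ∂ADG = DG − AG + AD.
This gives a 10×1 integer matrix of rank 1; reducing to Smith normal form yields diagonal entries (1).

From H_k ≅ ker(∂_k) / im(∂_{k+1}) we obtain:

  H_0: rank C_0 − rank ∂_1 = 7 − 6 = 1, and the invariant factors of ∂_1 are all 1, so H_0 = Z.
  H_1: rank ker ∂_1 − rank ∂_2 = (10 − 6) − 1 = 3, and the invariant factors of ∂_2 are all 1, so H_1 = Z^3.
  H_2: rank ker ∂_2 − rank ∂_3 = (1 − 1) − 0 = 0, and there is no ∂_3, so H_2 = 0.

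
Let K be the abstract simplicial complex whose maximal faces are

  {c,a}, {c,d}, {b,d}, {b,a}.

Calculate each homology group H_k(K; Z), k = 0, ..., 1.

H_0 ≅ Z,  H_1 ≅ Z.

We work with the vertex ordering a < b < c < d. The simplices of K, each written with vertices in increasing order, are:

  0-simplices (4): a, b, c, d
  1-simplices (4): ab, ac, bd, cd

so the chain groups are C_0 ≅ Z^4, C_1 ≅ Z^4.

The boundary map ∂_1: C_1 → C_0 sends each edge [p,q] (with p < q) to q − p.
As a 4×4 matrix over Z this has rank 3, with invariant factors (1,1,1).

Reading off H_k = ker ∂_k / im ∂_{k+1}:

  H_0: rank C_0 − rank ∂_1 = 4 − 3 = 1, and the invariant factors of ∂_1 are all 1, so H_0 = Z.
  H_1: rank ker ∂_1 − rank ∂_2 = (4 − 3) − 0 = 1, and there is no ∂_2, so H_1 = Z.

As a check, the Euler characteristic is 4 − 4 = 0, which agrees with 1 − 1 = 0.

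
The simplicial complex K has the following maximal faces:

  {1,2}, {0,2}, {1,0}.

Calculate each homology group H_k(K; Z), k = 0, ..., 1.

H_0 = Z,  H_1 = Z.

Fix the vertex order 0 < 1 < 2 and write every simplex with vertices in increasing order. Then dim K = 1 and the simplices of K are:

  0-simplices (3): [0], [1], [2]
  1-simplices (3): [0,1], [0,2], [1,2]

Hence C_0 ≅ Z^3, C_1 ≅ Z^3.

∂_1: C_1 → C_0 is given by ∂[p,q] = [q] − [p]. For instance
  ∂[0,1] = [1] − [0].
This gives a 3×3 integer matrix of rank 2; reducing to Smith normal form yields diagonal entries (1,1).

Computing H_k = (kernel of ∂_k) / (image of ∂_{k+1}):

  H_0: rank C_0 − rank ∂_1 = 3 − 2 = 1, and the invariant factors of ∂_1 are all 1, so H_0 = Z.
  H_1: rank ker ∂_1 − rank ∂_2 = (3 − 2) − 0 = 1, and there is no ∂_2, so H_1 = Z.

As a check, the Euler characteristic is 3 − 3 = 0, which agrees with 1 − 1 = 0.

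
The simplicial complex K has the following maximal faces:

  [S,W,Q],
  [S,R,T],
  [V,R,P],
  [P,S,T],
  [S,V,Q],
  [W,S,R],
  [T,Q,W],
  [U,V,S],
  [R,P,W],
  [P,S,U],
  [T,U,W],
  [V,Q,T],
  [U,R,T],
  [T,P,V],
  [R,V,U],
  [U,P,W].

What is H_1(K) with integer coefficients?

H_1 ≅ Z^2.

We work with the vertex ordering P < Q < R < S < T < U < V < W. The simplices of K, each written with vertices in increasing order, are:

  0-simplices (8): P, Q, R, S, T, U, V, W
  1-simplices (24): PR, PS, PT, PU, PV, PW, QS, QT, QV, QW, RS, RT, RU, RV, RW, ST, SU, SV, SW, TU, TV, TW, UV, UW
  2-simplices (16): PRV, PRW, PST, PSU, PTV, PUW, QSV, QSW, QTV, QTW, RST, RSW, RTU, RUV, SUV, TUW

giving chain groups C_0 ≅ Z^8, C_1 ≅ Z^24, C_2 ≅ Z^16.

The boundary map ∂_1: C_1 → C_0 maps an edge to its endpoints' difference, ∂[p,q] = q − p. For instance
  ∂SV = V − S.
This gives a 8×24 integer matrix of rank 7; reducing to Smith normal form yields diagonal entries (1,1,1,1,1,1,1).

The boundary map ∂_2: C_2 → C_1 acts by ∂[p,q,r] = [q,r] − [p,r] + [p,q]. For instance
  ∂RSW = SW − RW + RS,
  ∂PUW = UW − PW + PU.
The 24×16 boundary matrix has rank 15 and Smith normal form diag(1,1,1,1,1,1,1,1,1,1,1,1,1,1,1).

Reading off H_k = ker ∂_k / im ∂_{k+1}:

  H_1: rank ker ∂_1 − rank ∂_2 = (24 − 7) − 15 = 2, and the invariant factors of ∂_2 are all 1, so H_1 ≅ Z^2.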